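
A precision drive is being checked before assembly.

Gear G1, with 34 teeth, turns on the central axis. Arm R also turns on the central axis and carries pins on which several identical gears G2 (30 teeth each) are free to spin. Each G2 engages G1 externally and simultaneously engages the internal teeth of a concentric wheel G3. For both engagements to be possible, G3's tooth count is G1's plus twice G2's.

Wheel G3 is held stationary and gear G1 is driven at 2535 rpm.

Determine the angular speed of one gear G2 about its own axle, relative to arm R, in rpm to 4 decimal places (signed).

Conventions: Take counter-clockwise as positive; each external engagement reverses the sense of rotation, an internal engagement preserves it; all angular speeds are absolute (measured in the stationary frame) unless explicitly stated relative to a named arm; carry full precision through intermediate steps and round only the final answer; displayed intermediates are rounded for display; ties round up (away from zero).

planetary set (34T centre, 30T on arm, 94T internal) — Willis relation
normalise by the input: solve with ω_sun = 1, then scale by 2535 rpm
ring teeth: 34 + 2·30 = 94
34(ω_sun−ω_arm) = −94(ω_ring−ω_arm),  ω_ring = 0, ω_sun = 1
34(1−ω_arm) = −94(0−ω_arm)  ⇒  128·ω_arm = 34  ⇒  ω_arm = 17/64
sun–planet mesh: 34·(1−17/64) = −30·(ω_p−ω_arm)  ⇒  ω_p−ω_arm = -799/960
scale: ω_p−ω_arm = -799/960 × 2535 rpm = -2109.8594 rpm

-2109.8594 rpm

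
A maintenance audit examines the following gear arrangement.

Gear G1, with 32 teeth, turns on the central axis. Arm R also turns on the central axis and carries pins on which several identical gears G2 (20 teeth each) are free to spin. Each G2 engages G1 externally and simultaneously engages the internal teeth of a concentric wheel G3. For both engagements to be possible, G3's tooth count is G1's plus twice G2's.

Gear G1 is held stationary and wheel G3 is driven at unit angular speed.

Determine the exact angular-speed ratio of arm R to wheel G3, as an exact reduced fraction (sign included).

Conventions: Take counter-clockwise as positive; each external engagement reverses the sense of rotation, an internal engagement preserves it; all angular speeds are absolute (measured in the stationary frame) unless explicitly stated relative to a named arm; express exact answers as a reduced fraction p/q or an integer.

class = planetary set [G3 = 32+2·20 = 72; Willis about the carrier]
ring teeth: 32 + 2·20 = 72
32(ω_sun−ω_arm) = −72(ω_ring−ω_arm),  ω_sun = 0, ω_ring = 1
32(0−ω_arm) = −72(1−ω_arm)  ⇒  104·ω_arm = 72  ⇒  ω_arm = 9/13
ω_out/ω_in = 9/13

9/13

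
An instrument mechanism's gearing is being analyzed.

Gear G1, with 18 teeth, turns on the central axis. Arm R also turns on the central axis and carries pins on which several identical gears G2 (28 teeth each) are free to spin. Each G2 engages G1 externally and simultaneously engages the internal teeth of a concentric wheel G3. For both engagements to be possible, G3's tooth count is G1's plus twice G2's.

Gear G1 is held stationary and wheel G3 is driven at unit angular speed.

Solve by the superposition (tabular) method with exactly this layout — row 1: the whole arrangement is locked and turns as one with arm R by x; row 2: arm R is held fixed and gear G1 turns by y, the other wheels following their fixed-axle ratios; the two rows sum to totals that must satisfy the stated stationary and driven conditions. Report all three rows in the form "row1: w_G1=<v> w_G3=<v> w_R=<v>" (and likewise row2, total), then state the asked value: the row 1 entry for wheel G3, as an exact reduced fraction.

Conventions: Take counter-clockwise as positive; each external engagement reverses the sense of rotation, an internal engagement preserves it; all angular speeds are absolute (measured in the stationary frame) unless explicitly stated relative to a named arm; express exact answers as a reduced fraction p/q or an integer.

row1: w_G1=37/46 w_G3=37/46 w_R=37/46
row2: w_G1=-37/46 w_G3=9/46 w_R=0
total: w_G1=0 w_G3=1 w_R=37/46
asked value: 37/46

planetary set (18T centre, 28T on arm, 74T internal) — Willis relation
row 1 (train locked, turned with arm): all members turn x
row 2: sun turns y, ring = −(18/74)·y, arm 0
boundary: total ω_sun = x + y = 0 and total ω_ring = x − (18/74)·y = 1  ⇒  y = -37/46, x = 37/46
row 2 ring = −(18/74)·(-37/46) = 9/46
totals (row 1 + row 2): sun 37/46 + (-37/46) = 0, ring 37/46 + 9/46 = 1, arm 37/46 + 0 = 37/46
asked cell (row1, ring) = 37/46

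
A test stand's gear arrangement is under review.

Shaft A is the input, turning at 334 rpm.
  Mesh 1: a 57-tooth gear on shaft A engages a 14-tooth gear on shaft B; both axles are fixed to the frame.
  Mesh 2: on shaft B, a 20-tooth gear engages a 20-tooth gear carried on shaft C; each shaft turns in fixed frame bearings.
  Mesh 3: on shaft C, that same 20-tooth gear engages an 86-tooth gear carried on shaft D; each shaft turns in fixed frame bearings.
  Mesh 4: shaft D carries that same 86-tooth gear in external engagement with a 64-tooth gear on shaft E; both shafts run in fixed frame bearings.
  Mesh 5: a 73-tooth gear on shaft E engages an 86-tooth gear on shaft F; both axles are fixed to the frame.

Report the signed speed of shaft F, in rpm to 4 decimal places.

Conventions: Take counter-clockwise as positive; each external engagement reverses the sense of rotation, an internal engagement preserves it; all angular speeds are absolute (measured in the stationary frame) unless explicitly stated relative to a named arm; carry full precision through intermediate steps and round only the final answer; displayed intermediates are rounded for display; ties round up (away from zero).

topology: fixed-axis compound train — 5 meshes, A→F
mesh 1 [57T→14T]: ω = 334.0000×57/14 = 1359.8571 rpm, sense flips to −
mesh 2 [20T→20T]: ω = 1359.8571×20/20 = 1359.8571 rpm, sense flips to +
mesh 3 [20T→86T]: ω = 1359.8571×20/86 = 316.2458 rpm, sense flips to −
mesh 4 [86T→64T]: ω = 316.2458×86/64 = 424.9554 rpm, sense flips to +
mesh 5 [73T→86T]: ω = 424.9554×73/86 = 360.7179 rpm, sense flips to −
signed output speed = -360.7179 rpm

-360.7179 rpm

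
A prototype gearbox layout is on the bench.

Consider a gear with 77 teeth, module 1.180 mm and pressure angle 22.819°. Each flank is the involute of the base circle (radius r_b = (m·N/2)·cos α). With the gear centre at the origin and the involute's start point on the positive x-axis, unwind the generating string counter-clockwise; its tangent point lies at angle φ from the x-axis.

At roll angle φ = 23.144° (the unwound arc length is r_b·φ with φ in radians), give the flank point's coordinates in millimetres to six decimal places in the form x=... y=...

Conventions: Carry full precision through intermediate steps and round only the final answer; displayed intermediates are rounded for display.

class = single-mesh tooth geometry [base-circle involute, m = 1.180, 77T]
pitch radius r_p = m·N/2 = 1.180·77/2 = 45.430000
base radius r_b = r_p·cos α = 45.430000·cos 22.819° = 41.874403
roll angle φ = 23.144° = 0.40393900 rad
x = r_b·(cos φ + φ·sin φ) = 45.152560
y = r_b·(sin φ − φ·cos φ) = 0.905049

x=45.152560 y=0.905049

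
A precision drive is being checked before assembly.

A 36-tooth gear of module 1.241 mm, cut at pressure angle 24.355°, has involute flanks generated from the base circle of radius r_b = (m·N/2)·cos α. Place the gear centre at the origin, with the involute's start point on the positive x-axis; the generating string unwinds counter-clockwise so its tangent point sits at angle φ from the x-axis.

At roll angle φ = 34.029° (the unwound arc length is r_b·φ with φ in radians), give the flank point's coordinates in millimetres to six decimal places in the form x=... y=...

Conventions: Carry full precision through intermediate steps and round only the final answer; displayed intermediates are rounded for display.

x=23.628867 y=1.371600

single-mesh involute tooth geometry (36T wheel at module 1.241)
pitch radius r_p = m·N/2 = 1.241·36/2 = 22.338000
base radius r_b = r_p·cos α = 22.338000·cos 24.355° = 20.350093
roll angle φ = 34.029° = 0.59391809 rad
x = r_b·(cos φ + φ·sin φ) = 23.628867
y = r_b·(sin φ − φ·cos φ) = 1.371600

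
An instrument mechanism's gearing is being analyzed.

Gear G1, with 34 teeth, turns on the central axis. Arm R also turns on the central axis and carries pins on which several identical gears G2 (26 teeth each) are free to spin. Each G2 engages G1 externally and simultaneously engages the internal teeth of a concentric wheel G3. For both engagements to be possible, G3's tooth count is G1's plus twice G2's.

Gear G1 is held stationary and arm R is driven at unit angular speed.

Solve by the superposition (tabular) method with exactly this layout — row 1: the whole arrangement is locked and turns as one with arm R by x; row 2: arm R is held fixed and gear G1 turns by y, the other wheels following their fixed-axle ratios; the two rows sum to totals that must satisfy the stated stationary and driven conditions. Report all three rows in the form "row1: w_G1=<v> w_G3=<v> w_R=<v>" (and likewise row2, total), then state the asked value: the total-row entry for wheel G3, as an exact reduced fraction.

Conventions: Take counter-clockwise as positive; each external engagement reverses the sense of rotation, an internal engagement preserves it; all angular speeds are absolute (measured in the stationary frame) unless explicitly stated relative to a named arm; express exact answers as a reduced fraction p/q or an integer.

planetary set (34T centre, 26T on arm, 86T internal) — Willis relation
row 1 (train locked, turned with arm): all members turn x
row 2: sun turns y, ring = −(34/86)·y, arm 0
boundary: total ω_sun = x + y = 0 and total ω_arm = x = 1  ⇒  y = -1, x = 1
row 2 ring = −(34/86)·(-1) = 17/43
totals (row 1 + row 2): sun 1 + (-1) = 0, ring 1 + 17/43 = 60/43, arm 1 + 0 = 1
asked cell (total, ring) = 60/43

row1: w_G1=1 w_G3=1 w_R=1
row2: w_G1=-1 w_G3=17/43 w_R=0
total: w_G1=0 w_G3=60/43 w_R=1
asked value: 60/43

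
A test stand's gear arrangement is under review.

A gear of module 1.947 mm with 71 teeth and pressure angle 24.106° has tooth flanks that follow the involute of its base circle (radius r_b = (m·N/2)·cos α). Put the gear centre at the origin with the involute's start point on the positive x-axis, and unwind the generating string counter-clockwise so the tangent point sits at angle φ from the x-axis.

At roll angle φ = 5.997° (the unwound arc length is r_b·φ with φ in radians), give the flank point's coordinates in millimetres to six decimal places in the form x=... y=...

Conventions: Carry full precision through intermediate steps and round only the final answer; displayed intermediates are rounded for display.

class = single-mesh tooth geometry [base-circle involute, m = 1.947, 71T]
pitch radius r_p = m·N/2 = 1.947·71/2 = 69.118500
base radius r_b = r_p·cos α = 69.118500·cos 24.106° = 63.090773
roll angle φ = 5.997° = 0.10466740 rad
x = r_b·(cos φ + φ·sin φ) = 63.435415
y = r_b·(sin φ − φ·cos φ) = 0.024088

x=63.435415 y=0.024088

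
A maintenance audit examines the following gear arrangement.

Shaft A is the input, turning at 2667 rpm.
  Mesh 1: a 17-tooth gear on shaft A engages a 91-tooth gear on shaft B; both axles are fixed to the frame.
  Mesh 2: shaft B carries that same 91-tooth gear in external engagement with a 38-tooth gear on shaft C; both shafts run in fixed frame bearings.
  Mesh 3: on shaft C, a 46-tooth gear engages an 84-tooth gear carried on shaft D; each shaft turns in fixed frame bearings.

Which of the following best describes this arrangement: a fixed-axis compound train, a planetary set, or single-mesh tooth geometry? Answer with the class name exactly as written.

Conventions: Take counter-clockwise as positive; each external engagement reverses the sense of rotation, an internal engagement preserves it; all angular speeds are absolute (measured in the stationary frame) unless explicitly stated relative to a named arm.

fixed-axis compound train

class = fixed-axis compound train [3 meshes; 3 ratios multiply, 3 sense flips]
classification: fixed-axis compound train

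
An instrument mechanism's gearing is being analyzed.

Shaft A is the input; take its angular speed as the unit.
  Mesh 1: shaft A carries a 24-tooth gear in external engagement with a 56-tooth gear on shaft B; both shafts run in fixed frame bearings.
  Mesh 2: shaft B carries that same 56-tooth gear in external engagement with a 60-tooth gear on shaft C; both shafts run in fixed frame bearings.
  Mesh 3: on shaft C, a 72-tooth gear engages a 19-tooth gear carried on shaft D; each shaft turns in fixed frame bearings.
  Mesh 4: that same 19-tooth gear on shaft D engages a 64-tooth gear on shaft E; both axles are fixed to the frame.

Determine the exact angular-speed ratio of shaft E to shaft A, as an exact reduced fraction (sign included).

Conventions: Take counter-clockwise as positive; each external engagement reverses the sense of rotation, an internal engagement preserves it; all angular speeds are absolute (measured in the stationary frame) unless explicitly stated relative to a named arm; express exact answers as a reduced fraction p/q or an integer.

9/20

class = fixed-axis compound train [4 meshes; 4 ratios multiply, 4 sense flips]
mesh 1 [24T→56T]: running ratio 3/7, sense −
mesh 2 [56T→60T]: running ratio 2/5, sense +
mesh 3 [72T→19T]: running ratio 144/95, sense −
mesh 4 [19T→64T]: running ratio 9/20, sense +
ω_out/ω_in = 9/20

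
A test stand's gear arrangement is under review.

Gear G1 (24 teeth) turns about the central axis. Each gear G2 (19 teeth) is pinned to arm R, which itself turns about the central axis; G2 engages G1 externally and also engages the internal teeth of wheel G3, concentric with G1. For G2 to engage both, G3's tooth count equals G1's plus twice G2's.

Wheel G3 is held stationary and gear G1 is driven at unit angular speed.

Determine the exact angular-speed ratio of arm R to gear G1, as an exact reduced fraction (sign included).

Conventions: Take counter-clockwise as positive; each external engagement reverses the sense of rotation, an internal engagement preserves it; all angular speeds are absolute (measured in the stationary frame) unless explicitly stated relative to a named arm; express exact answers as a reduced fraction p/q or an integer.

planetary set (24T centre, 19T on arm, 62T internal) — Willis relation
ring teeth: 24 + 2·19 = 62
24(ω_sun−ω_arm) = −62(ω_ring−ω_arm),  ω_ring = 0, ω_sun = 1
24(1−ω_arm) = −62(0−ω_arm)  ⇒  86·ω_arm = 24  ⇒  ω_arm = 12/43
ω_out/ω_in = 12/43

12/43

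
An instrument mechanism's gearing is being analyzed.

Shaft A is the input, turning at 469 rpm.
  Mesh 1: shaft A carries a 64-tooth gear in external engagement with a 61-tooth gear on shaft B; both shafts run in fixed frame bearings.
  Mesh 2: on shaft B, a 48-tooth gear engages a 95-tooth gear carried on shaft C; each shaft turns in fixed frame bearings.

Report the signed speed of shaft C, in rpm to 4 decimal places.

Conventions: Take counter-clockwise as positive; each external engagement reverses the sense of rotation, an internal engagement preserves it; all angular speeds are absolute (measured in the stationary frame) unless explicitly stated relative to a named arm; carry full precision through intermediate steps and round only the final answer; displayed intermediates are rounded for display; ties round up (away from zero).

+248.6226 rpm

2-mesh fixed-axis compound train (all bearings frame-fixed)
mesh 1 [64T→61T]: ω = 469.0000×64/61 = 492.0656 rpm, sense flips to −
mesh 2 [48T→95T]: ω = 492.0656×48/95 = 248.6226 rpm, sense flips to +
signed output speed = +248.6226 rpm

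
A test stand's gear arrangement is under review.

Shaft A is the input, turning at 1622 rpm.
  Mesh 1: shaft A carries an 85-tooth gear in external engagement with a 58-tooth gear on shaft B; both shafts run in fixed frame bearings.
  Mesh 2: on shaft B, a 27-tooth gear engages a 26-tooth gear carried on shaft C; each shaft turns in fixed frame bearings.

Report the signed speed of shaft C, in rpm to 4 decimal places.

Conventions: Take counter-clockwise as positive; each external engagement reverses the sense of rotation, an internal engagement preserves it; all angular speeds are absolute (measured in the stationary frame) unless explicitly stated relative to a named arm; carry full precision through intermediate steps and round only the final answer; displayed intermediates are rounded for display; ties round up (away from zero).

class = fixed-axis compound train [2 meshes; 2 ratios multiply, 2 sense flips]
mesh 1 [85T→58T]: ω = 1622.0000×85/58 = 2377.0690 rpm, sense flips to −
mesh 2 [27T→26T]: ω = 2377.0690×27/26 = 2468.4947 rpm, sense flips to +
signed output speed = +2468.4947 rpm

+2468.4947 rpm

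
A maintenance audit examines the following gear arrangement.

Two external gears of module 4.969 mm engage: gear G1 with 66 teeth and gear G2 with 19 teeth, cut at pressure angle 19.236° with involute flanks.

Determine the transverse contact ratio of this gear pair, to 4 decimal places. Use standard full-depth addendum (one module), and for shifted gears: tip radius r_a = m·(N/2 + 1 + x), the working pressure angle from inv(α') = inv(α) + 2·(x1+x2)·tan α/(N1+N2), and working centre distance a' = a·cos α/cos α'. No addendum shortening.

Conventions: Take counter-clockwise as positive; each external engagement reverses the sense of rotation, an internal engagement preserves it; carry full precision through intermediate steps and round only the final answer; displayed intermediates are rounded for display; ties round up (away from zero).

single-mesh involute tooth geometry (66T engaging 19T at module 4.969)
base radii: r_b1 = 154.822090, r_b2 = 44.569996
tip radii: r_a1 = 168.946000, r_a2 = 52.174500
no profile shift: α' = α, a' = a
action lengths: √(r_a1²−r_b1²) = 67.623008, √(r_a2²−r_b2²) = 27.123678
base pitch p_b = π·m·cos α = 14.739029
CR = (67.623008 + 27.123678 − 211.182500·sin 19.23600°)/14.739029 = 1.707746
contact ratio ≈ 1.7077

1.7077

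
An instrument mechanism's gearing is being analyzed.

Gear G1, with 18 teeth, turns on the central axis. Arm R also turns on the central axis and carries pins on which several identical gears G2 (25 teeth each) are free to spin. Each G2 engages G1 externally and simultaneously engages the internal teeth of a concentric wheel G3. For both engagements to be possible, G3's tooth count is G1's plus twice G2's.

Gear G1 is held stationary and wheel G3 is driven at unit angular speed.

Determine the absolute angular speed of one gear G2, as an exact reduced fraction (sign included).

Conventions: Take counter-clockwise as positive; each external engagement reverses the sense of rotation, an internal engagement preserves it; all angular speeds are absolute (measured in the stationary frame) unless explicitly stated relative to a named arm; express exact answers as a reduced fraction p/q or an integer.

34/25

recognized (axles ride arm R): planetary set, 18/25/68 teeth
ring teeth: 18 + 2·25 = 68
18(ω_sun−ω_arm) = −68(ω_ring−ω_arm),  ω_sun = 0, ω_ring = 1
18(0−ω_arm) = −68(1−ω_arm)  ⇒  86·ω_arm = 68  ⇒  ω_arm = 34/43
sun–planet mesh: 18·(0−34/43) = −25·(ω_p−ω_arm)  ⇒  ω_p−ω_arm = 612/1075
ω_p = 34/43 + 612/1075 = 34/25
exact speed ratio = 34/25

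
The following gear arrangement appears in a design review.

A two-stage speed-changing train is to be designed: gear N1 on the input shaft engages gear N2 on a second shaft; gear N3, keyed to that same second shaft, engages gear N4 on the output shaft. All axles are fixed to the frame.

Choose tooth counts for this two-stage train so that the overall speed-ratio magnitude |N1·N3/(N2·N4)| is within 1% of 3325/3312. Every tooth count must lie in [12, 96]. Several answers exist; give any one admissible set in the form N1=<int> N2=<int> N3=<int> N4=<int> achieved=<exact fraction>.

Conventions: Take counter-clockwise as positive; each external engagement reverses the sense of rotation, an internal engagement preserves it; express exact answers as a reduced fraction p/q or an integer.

topology: fixed-axis compound train — 2 stages, target 3325/3312
target = 3325/3312 in lowest terms: an exact hit needs N1·N3 = k·3325 and N2·N4 = k·3312 for one integer k, every count in [12, 96]; additionally prefer no 1:1 stage (N1 ≠ N2, N3 ≠ N4)
k = 1: N1·N3 = 3325 = 35·95, N2·N4 = 3312 = 36·92
achieved = 35·95/(36·92) = 3325/3312; |achieved − target| = 0 ≤ 133/13248 ✓

N1=35 N2=36 N3=95 N4=92 achieved=3325/3312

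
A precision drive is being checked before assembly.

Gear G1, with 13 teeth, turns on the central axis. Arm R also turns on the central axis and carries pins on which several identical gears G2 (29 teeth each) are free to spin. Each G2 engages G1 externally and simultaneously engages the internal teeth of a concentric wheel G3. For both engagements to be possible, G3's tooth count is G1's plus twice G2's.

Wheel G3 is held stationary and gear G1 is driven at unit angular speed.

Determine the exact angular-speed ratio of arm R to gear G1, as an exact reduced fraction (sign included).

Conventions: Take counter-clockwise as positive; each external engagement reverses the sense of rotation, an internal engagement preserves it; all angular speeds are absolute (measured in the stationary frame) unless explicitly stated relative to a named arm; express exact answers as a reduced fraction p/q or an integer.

13/84

planetary set (13T centre, 29T on arm, 71T internal) — Willis relation
ring teeth: 13 + 2·29 = 71
13(ω_sun−ω_arm) = −71(ω_ring−ω_arm),  ω_ring = 0, ω_sun = 1
13(1−ω_arm) = −71(0−ω_arm)  ⇒  84·ω_arm = 13  ⇒  ω_arm = 13/84
ω_out/ω_in = 13/84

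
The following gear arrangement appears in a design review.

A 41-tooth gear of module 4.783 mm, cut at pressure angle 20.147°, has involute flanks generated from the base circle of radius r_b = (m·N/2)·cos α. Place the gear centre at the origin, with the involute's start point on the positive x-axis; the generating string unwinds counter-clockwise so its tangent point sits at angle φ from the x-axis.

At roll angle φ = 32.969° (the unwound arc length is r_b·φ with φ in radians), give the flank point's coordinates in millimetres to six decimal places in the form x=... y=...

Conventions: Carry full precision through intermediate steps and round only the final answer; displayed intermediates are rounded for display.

x=106.052921 y=5.654740

topology: single-mesh involute geometry — m = 4.783, N = 41
pitch radius r_p = m·N/2 = 4.783·41/2 = 98.051500
base radius r_b = r_p·cos α = 98.051500·cos 20.147° = 92.051928
roll angle φ = 32.969° = 0.57541760 rad
x = r_b·(cos φ + φ·sin φ) = 106.052921
y = r_b·(sin φ − φ·cos φ) = 5.654740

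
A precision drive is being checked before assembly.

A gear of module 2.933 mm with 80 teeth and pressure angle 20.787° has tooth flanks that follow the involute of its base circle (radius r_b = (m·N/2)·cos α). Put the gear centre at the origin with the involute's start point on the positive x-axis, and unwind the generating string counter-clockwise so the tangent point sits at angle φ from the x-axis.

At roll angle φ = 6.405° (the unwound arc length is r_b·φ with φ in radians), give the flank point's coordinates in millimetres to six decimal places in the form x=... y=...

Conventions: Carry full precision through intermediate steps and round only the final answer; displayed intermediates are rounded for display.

class = single-mesh tooth geometry [base-circle involute, m = 2.933, 80T]
pitch radius r_p = m·N/2 = 2.933·80/2 = 117.320000
base radius r_b = r_p·cos α = 117.320000·cos 20.787° = 109.683198
roll angle φ = 6.405° = 0.11178834 rad
x = r_b·(cos φ + φ·sin φ) = 110.366394
y = r_b·(sin φ − φ·cos φ) = 0.051011

x=110.366394 y=0.051011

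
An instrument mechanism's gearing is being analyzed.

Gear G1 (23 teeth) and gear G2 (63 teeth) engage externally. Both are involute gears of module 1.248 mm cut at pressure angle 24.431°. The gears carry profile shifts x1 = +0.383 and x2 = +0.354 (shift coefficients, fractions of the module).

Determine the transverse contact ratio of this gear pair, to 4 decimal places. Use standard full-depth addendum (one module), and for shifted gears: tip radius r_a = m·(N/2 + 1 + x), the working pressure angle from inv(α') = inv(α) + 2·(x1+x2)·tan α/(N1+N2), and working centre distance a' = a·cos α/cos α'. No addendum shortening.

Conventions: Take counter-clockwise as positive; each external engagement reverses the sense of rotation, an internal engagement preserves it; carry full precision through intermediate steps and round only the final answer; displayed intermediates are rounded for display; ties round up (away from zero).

1.4318

class = single-mesh tooth geometry [involute pair 23T × 63T, m = 1.248]
base radii: r_b1 = 13.066922, r_b2 = 35.792004
tip radii: r_a1 = 16.077984, r_a2 = 41.001792
inv(α') = inv(24.431°) + 2·(+0.383+0.354)·tan α/(23+63) = 0.03565730  ⇒  α' = 26.40463°
a' = a·cos α / cos α' = 53.6640·cos 24.431°/cos 26.40463° = 54.549787
action lengths: √(r_a1²−r_b1²) = 9.367877, √(r_a2²−r_b2²) = 20.001985
base pitch p_b = π·m·cos α = 3.569648
CR = (9.367877 + 20.001985 − 54.549787·sin 26.40463°)/3.569648 = 1.431839
contact ratio ≈ 1.4318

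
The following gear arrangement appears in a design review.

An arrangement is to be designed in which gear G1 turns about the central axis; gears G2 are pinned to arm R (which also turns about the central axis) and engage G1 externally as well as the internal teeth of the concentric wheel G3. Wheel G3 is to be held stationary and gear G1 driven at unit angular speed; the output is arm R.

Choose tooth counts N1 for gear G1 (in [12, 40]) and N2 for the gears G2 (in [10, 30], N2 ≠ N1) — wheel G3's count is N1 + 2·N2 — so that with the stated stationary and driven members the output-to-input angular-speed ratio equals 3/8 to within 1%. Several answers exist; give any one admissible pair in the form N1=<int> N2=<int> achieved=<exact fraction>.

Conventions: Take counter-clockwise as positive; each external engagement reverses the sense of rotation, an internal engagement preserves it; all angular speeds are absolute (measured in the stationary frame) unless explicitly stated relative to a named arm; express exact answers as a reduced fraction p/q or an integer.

planetary set to be sized for 3/8 (Willis relation)
Willis with ω_ring = 0: ω_arm/ω_sun = N1/(N1+N3); set equal to 3/8  ⇒  N3/N1 = 1/(3/8) − 1 = 5/3
N3 = N1 + 2·N2  ⇒  N2/N1 = (N3/N1 − 1)/2 = (5/3 − 1)/2 = 1/3
smallest multiple with N1 ≥ 12 and N2 ≥ 10: k = 10  ⇒  N1 = 10·3 = 30, N2 = 10·1 = 10 (N1 ≤ 40, N2 ≤ 30, N2 ≠ N1 ✓), N3 = 30 + 2·10 = 50
check: N1/(N1+N3) with N1 = 30, N3 = 50 gives 3/8; |achieved − target| = 0 ≤ 3/800 ✓

N1=30 N2=10 achieved=3/8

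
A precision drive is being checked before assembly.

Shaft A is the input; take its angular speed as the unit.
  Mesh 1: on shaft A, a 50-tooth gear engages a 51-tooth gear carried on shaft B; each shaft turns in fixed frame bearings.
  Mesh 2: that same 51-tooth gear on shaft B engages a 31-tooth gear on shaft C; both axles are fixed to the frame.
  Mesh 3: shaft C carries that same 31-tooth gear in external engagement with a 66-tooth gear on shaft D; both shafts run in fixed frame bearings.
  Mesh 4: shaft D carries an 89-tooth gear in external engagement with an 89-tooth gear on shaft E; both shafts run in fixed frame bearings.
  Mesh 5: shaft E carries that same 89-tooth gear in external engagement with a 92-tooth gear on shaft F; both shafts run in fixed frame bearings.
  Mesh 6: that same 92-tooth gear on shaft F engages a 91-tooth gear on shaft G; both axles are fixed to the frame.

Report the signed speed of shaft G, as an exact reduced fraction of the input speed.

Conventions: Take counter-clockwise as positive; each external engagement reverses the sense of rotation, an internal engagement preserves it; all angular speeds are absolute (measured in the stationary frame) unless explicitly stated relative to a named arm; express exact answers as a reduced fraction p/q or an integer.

6-mesh fixed-axis compound train (all bearings frame-fixed)
mesh 1 [50T→51T]: |ω|/ω_in = 1×50/51 = 50/51, sense flips to −
mesh 2 [51T→31T]: |ω|/ω_in = (50/51)×51/31 = 50/31, sense flips to +
mesh 3 [31T→66T]: |ω|/ω_in = (50/31)×31/66 = 25/33, sense flips to −
mesh 4 [89T→89T]: |ω|/ω_in = (25/33)×89/89 = 25/33, sense flips to +
mesh 5 [89T→92T]: |ω|/ω_in = (25/33)×89/92 = 2225/3036, sense flips to −
mesh 6 [92T→91T]: |ω|/ω_in = (2225/3036)×92/91 = 2225/3003, sense flips to +
signed output speed (× input speed) = 2225/3003

2225/3003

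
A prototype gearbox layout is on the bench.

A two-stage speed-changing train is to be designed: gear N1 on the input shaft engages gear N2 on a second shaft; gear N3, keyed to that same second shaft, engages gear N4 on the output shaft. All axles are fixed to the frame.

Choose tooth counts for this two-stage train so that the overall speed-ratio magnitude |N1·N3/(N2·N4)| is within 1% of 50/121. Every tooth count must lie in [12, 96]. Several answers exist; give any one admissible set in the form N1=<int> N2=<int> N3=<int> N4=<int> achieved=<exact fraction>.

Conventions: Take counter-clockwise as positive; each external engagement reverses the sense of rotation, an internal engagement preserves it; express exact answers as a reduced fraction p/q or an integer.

N1=12 N2=22 N3=25 N4=33 achieved=50/121

class = fixed-axis compound train [2-stage, 50/121 wanted]
target = 50/121 in lowest terms: an exact hit needs N1·N3 = k·50 and N2·N4 = k·121 for one integer k, every count in [12, 96]; additionally prefer no 1:1 stage (N1 ≠ N2, N3 ≠ N4)
k = 1…5: no 1:1-free in-range split of k·50 and k·121 into factor pairs; take k = 6
k = 6: N1·N3 = 300 = 12·25, N2·N4 = 726 = 22·33
achieved = 12·25/(22·33) = 50/121; |achieved − target| = 0 ≤ 1/242 ✓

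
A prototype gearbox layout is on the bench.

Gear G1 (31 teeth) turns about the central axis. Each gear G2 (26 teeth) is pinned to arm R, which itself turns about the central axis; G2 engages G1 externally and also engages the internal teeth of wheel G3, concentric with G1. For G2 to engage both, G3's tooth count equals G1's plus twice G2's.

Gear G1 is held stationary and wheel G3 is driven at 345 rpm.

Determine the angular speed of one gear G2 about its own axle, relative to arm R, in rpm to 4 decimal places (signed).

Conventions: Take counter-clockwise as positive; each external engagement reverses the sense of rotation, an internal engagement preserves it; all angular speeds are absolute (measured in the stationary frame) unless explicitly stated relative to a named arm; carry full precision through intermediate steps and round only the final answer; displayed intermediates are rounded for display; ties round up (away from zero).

+299.4889 rpm

recognized (axles ride arm R): planetary set, 31/26/83 teeth
normalise by the input: solve with ω_ring = 1, then scale by 345 rpm
ring teeth: 31 + 2·26 = 83
31(ω_sun−ω_arm) = −83(ω_ring−ω_arm),  ω_sun = 0, ω_ring = 1
31(0−ω_arm) = −83(1−ω_arm)  ⇒  114·ω_arm = 83  ⇒  ω_arm = 83/114
sun–planet mesh: 31·(0−83/114) = −26·(ω_p−ω_arm)  ⇒  ω_p−ω_arm = 2573/2964
scale: ω_p−ω_arm = 2573/2964 × 345 rpm = +299.4889 rpm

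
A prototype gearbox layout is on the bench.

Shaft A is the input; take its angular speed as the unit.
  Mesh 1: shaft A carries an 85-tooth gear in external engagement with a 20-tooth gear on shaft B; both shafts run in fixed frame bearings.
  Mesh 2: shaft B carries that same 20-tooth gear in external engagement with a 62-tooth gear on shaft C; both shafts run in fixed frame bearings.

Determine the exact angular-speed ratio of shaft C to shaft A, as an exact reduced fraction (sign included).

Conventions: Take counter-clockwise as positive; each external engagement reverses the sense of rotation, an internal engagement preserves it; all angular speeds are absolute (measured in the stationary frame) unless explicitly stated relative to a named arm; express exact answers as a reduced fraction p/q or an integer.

class = fixed-axis compound train [2 meshes; 2 ratios multiply, 2 sense flips]
mesh 1 [85T→20T]: running ratio 17/4, sense −
mesh 2 [20T→62T]: running ratio 85/62, sense +
ω_out/ω_in = 85/62

85/62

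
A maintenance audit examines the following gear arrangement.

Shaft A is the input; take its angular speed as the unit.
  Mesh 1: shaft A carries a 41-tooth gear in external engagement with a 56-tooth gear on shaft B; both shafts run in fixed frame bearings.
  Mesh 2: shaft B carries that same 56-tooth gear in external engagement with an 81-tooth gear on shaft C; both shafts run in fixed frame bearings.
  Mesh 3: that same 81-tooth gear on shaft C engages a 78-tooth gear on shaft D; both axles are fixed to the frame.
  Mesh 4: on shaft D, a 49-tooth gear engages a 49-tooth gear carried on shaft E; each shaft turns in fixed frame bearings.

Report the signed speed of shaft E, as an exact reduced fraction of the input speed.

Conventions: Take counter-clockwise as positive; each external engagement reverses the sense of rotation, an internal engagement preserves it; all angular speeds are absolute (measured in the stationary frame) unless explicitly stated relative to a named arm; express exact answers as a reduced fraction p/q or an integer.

4-mesh fixed-axis compound train (all bearings frame-fixed)
mesh 1 [41T→56T]: |ω|/ω_in = 1×41/56 = 41/56, sense flips to −
mesh 2 [56T→81T]: |ω|/ω_in = (41/56)×56/81 = 41/81, sense flips to +
mesh 3 [81T→78T]: |ω|/ω_in = (41/81)×81/78 = 41/78, sense flips to −
mesh 4 [49T→49T]: |ω|/ω_in = (41/78)×49/49 = 41/78, sense flips to +
signed output speed (× input speed) = 41/78

41/78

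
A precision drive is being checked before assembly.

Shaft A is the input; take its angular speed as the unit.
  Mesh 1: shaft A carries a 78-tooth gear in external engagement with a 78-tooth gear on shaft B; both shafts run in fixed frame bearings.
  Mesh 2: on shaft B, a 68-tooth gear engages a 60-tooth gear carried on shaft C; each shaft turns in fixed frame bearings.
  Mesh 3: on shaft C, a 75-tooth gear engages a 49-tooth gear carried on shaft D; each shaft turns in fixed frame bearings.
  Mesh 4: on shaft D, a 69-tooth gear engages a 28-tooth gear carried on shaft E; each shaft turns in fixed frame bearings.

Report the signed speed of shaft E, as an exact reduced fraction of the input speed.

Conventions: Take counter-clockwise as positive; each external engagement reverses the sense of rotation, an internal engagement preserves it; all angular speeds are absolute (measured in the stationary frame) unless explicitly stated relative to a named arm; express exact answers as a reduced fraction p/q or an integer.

4-mesh fixed-axis compound train (all bearings frame-fixed)
mesh 1 [78T→78T]: |ω|/ω_in = 1×78/78 = 1, sense flips to −
mesh 2 [68T→60T]: |ω|/ω_in = 1×68/60 = 17/15, sense flips to +
mesh 3 [75T→49T]: |ω|/ω_in = (17/15)×75/49 = 85/49, sense flips to −
mesh 4 [69T→28T]: |ω|/ω_in = (85/49)×69/28 = 5865/1372, sense flips to +
signed output speed (× input speed) = 5865/1372

5865/1372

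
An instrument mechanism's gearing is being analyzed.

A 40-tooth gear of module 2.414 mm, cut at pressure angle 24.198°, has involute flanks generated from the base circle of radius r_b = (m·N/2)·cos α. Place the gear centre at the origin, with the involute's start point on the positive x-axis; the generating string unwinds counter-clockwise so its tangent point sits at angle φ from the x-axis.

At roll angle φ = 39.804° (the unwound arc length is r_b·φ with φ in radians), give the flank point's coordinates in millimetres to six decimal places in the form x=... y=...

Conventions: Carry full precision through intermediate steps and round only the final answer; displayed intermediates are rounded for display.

topology: single-mesh involute geometry — m = 2.414, N = 40
pitch radius r_p = m·N/2 = 2.414·40/2 = 48.280000
base radius r_b = r_p·cos α = 48.280000·cos 24.198° = 44.037850
roll angle φ = 39.804° = 0.69471086 rad
x = r_b·(cos φ + φ·sin φ) = 53.416470
y = r_b·(sin φ − φ·cos φ) = 4.688246

x=53.416470 y=4.688246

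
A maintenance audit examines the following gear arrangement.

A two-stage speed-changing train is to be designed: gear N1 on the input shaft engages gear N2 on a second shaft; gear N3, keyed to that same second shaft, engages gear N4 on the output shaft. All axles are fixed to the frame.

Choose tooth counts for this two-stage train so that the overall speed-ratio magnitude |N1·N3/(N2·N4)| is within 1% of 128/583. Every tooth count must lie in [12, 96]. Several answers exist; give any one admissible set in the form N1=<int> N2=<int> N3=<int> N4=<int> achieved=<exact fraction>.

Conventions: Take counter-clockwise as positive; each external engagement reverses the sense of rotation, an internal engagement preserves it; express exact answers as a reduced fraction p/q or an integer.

N1=16 N2=22 N3=16 N4=53 achieved=128/583

class = fixed-axis compound train [2-stage, 128/583 wanted]
target = 128/583 in lowest terms: an exact hit needs N1·N3 = k·128 and N2·N4 = k·583 for one integer k, every count in [12, 96]; additionally prefer no 1:1 stage (N1 ≠ N2, N3 ≠ N4)
k = 1: no 1:1-free in-range split of k·128 and k·583 into factor pairs; take k = 2
k = 2: N1·N3 = 256 = 16·16, N2·N4 = 1166 = 22·53
achieved = 16·16/(22·53) = 128/583; |achieved − target| = 0 ≤ 32/14575 ✓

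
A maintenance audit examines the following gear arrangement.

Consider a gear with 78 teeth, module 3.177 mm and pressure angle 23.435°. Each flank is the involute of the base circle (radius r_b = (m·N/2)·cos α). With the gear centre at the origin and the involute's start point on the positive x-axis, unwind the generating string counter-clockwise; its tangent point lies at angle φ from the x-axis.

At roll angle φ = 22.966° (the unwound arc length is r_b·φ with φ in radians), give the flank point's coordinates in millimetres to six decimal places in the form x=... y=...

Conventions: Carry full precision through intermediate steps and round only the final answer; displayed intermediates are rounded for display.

x=122.451396 y=2.401412

topology: single-mesh involute geometry — m = 3.177, N = 78
pitch radius r_p = m·N/2 = 3.177·78/2 = 123.903000
base radius r_b = r_p·cos α = 123.903000·cos 23.435° = 113.682471
roll angle φ = 22.966° = 0.40083232 rad
x = r_b·(cos φ + φ·sin φ) = 122.451396
y = r_b·(sin φ − φ·cos φ) = 2.401412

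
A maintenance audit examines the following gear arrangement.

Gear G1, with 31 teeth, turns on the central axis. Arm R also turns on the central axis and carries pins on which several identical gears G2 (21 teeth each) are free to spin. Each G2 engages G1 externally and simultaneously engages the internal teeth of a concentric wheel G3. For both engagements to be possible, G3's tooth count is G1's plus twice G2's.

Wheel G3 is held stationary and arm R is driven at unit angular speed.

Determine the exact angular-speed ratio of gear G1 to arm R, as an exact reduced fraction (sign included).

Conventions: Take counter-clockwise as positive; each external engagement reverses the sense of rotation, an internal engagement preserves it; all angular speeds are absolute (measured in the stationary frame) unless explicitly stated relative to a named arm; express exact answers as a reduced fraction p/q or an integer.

recognized (axles ride arm R): planetary set, 31/21/73 teeth
ring teeth: 31 + 2·21 = 73
31(ω_sun−ω_arm) = −73(ω_ring−ω_arm),  ω_ring = 0, ω_arm = 1
ω_sun = 1 − (73/31)(0−1) = 104/31
ω_out/ω_in = 104/31

104/31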